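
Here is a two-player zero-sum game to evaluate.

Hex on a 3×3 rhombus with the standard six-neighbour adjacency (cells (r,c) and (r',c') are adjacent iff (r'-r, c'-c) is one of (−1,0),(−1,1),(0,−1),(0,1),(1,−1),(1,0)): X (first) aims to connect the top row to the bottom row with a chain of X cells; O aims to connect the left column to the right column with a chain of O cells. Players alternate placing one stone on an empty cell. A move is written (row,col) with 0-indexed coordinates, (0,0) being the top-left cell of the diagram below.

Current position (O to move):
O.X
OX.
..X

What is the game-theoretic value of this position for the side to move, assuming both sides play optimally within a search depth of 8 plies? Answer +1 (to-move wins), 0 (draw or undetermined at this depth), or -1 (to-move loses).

p1 O@[O.X/OX./..X]: (0,1)[OOX/OX./..X]-1* (1,2)[O.X/OXO/..X]-1 (2,0)[O.X/OX./O.X]-1 (2,1)[O.X/OX./.OX]-1
p2 X@[OOX/OX./..X]: (1,2)[OOX/OXX/..X]+1* (2,0)[OOX/OX./X.X]+1 (2,1)[OOX/OX./.XX]+1
p3 O@[OOX/OXX/..X] terminal -1; root [O.X/OX./..X] d8

value(O.X/OX./..X, O) = -1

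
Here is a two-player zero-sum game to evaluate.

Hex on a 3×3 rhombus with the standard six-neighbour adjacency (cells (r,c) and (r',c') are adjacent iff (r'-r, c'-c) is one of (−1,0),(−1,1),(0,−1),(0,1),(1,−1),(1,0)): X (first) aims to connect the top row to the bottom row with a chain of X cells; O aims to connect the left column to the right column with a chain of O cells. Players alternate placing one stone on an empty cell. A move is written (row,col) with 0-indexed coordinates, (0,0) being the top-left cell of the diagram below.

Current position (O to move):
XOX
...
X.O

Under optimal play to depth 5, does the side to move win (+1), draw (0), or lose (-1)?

value(XOX/.../X.O, O) = -1

ply 1, O at XOX/.../X.O | (1,0)=-1→XOX/O../X.O*; (1,1)=-1→XOX/.O./X.O; (1,2)=-1→XOX/..O/X.O; (2,1)=-1→XOX/.../XOO
ply 2, X at XOX/O../X.O | (1,1)=+1→XOX/OX./X.O*; (1,2)=+1→XOX/O.X/X.O; (2,1)=+1→XOX/O../XXO
ply 3: XOX/OX./X.O is terminal -1 (O); from XOX/.../X.O depth 5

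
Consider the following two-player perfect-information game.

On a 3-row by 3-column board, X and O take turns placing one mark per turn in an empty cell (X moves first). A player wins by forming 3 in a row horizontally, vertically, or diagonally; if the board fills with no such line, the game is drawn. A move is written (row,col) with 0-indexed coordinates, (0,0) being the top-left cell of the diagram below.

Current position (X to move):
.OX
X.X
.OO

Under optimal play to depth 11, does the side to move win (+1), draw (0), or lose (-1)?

value(.OX/X.X/.OO, X) = +1

p1 X@[.OX/X.X/.OO]: (0,0)[XOX/X.X/.OO]-1 (1,1)[.OX/XXX/.OO]+1* (2,0)[.OX/X.X/XOO]-1
p2 O@[.OX/XXX/.OO] terminal -1; root [.OX/X.X/.OO] d11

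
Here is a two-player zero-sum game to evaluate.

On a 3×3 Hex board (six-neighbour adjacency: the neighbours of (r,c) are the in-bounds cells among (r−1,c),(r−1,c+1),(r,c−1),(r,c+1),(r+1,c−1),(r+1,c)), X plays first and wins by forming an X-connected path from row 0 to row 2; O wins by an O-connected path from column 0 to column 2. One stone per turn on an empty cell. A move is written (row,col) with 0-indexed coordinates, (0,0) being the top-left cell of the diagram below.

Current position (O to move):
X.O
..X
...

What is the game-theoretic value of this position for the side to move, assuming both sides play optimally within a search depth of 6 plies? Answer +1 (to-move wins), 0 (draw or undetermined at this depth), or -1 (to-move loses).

ply 1, O at X.O/..X/... | (0,1)=-1→XOO/..X/...; (1,0)=+1→X.O/O.X/...*; (1,1)=+1→X.O/.OX/...; (2,0)=-1→X.O/..X/O..; (2,1)=-1→X.O/..X/.O.; (2,2)=-1→X.O/..X/..O
ply 2, X at X.O/O.X/... | (0,1)=-1→XXO/O.X/...*; (1,1)=-1→X.O/OXX/...; (2,0)=-1→X.O/O.X/X..; (2,1)=-1→X.O/O.X/.X.; (2,2)=-1→X.O/O.X/..X
ply 3, O at XXO/O.X/... | (1,1)=+1→XXO/OOX/...*; (2,0)=-1→XXO/O.X/O..; (2,1)=-1→XXO/O.X/.O.; (2,2)=-1→XXO/O.X/..O
ply 4: XXO/OOX/... is terminal -1 (X); from X.O/..X/... depth 6

value(X.O/..X/..., O) = +1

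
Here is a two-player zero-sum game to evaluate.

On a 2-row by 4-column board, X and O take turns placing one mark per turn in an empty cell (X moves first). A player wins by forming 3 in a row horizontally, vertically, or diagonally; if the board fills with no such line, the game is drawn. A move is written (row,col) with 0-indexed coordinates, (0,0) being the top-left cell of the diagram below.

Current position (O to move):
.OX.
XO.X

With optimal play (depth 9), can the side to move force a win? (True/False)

O winning at [.OX./XO.X]: False

[.OX./XO.X] O move#1: (0,0):+0/OOX./XO.X*, (0,3):+0/.OXO/XO.X, (1,2):+0/.OX./XOOX
[OOX./XO.X] X move#2: (0,3):+0/OOXX/XO.X*, (1,2):+0/OOX./XOXX
[OOXX/XO.X] O move#3: (1,2):+0/OOXX/XOOX*
[OOXX/XOOX] end (terminal +0, X#4); searched .OX./XO.X to 9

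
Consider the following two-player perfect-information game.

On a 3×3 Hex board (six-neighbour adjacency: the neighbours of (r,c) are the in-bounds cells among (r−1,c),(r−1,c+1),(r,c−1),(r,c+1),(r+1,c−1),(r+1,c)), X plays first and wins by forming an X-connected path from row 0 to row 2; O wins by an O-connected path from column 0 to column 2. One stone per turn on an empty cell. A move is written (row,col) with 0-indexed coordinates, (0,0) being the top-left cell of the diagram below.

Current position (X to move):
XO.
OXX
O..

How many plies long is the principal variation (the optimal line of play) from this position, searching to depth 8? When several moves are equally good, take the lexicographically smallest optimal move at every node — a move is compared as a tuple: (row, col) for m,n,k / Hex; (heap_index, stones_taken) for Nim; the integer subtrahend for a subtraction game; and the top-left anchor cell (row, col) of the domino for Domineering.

[XO./OXX/O..] X move#1: (0,2):+1/XOX/OXX/O..*, (2,1):-1/XO./OXX/OX., (2,2):-1/XO./OXX/O.X
[XOX/OXX/O..] O move#2: (2,1):-1/XOX/OXX/OO.*, (2,2):-1/XOX/OXX/O.O
[XOX/OXX/OO.] X move#3: (2,2):+1/XOX/OXX/OOX*
[XOX/OXX/OOX] end (terminal -1, O#4); searched XO./OXX/O.. to 8

PV length from [XO./OXX/O..]: 3 plies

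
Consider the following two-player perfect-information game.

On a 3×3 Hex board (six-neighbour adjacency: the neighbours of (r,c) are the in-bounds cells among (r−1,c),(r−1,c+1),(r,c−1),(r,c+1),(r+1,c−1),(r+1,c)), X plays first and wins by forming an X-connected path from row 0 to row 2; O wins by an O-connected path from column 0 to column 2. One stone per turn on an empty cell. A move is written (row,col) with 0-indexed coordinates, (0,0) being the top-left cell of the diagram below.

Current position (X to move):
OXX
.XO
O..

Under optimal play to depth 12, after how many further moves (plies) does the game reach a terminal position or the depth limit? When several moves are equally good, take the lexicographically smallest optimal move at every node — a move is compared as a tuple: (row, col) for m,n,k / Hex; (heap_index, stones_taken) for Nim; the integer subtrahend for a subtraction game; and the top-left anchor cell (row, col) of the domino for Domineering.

p1 X@[OXX/.XO/O..]: (1,0)[OXX/XXO/O..]-1 (2,1)[OXX/.XO/OX.]+1* (2,2)[OXX/.XO/O.X]-1
p2 O@[OXX/.XO/OX.] terminal -1; root [OXX/.XO/O..] d12

PV length from [OXX/.XO/O..]: 1 ply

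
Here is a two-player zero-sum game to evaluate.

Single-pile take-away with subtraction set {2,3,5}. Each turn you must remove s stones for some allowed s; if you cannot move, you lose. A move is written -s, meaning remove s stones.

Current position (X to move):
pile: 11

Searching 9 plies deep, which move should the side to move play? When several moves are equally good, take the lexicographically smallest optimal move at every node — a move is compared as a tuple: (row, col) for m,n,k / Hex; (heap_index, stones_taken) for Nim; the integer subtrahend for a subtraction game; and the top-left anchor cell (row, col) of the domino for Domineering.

X's best at [11]: -3

[11] X move#1: -2:-1/9, -3:+1/8*, -5:-1/6
[8] O move#2: -2:-1/6*, -3:-1/5, -5:-1/3
[6] X move#3: -2:-1/4, -3:-1/3, -5:+1/1*
[1] end (terminal -1, O#4); searched 11 to 9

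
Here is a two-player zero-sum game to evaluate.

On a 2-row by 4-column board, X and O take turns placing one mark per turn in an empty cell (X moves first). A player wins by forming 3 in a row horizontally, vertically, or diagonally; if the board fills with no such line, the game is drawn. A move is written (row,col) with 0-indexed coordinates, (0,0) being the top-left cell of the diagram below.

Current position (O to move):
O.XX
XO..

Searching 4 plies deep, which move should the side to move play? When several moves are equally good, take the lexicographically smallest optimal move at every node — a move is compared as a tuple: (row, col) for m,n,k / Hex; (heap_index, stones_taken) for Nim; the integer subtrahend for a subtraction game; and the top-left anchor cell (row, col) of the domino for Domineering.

p1 O@[O.XX/XO..]: (0,1)[OOXX/XO..]+0* (1,2)[O.XX/XOO.]-1 (1,3)[O.XX/XO.O]-1
p2 X@[OOXX/XO..]: (1,2)[OOXX/XOX.]+0* (1,3)[OOXX/XO.X]+0
p3 O@[OOXX/XOX.]: (1,3)[OOXX/XOXO]+0*
p4 X@[OOXX/XOXO] terminal +0; root [O.XX/XO..] d4

O's best at [O.XX/XO..]: (0,1)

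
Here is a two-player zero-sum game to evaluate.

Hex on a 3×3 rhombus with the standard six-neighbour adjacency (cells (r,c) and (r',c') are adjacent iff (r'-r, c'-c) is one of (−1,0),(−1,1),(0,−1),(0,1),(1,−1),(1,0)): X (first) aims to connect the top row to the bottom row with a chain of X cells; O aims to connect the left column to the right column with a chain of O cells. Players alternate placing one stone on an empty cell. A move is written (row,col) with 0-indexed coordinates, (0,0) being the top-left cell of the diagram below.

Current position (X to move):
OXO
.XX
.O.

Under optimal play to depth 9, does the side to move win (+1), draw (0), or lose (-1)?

[OXO/.XX/.O.] X move#1: (1,0):+1/OXO/XXX/.O.*, (2,0):+1/OXO/.XX/XO., (2,2):+1/OXO/.XX/.OX
[OXO/XXX/.O.] O move#2: (2,0):-1/OXO/XXX/OO.*, (2,2):-1/OXO/XXX/.OO
[OXO/XXX/OO.] X move#3: (2,2):+1/OXO/XXX/OOX*
[OXO/XXX/OOX] end (terminal -1, O#4); searched OXO/.XX/.O. to 9

value(OXO/.XX/.O., X) = +1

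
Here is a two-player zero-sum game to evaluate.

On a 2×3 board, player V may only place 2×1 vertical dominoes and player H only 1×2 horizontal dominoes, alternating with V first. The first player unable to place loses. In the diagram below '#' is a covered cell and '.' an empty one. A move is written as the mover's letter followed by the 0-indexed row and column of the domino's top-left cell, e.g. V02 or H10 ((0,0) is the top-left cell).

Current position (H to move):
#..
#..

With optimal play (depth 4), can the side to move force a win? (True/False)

ply 1, H at #../#.. | H01=+1→###/#..*; H11=+1→#../###
ply 2: ###/#.. is terminal -1 (V); from #../#.. depth 4

H winning at [#../#..]: True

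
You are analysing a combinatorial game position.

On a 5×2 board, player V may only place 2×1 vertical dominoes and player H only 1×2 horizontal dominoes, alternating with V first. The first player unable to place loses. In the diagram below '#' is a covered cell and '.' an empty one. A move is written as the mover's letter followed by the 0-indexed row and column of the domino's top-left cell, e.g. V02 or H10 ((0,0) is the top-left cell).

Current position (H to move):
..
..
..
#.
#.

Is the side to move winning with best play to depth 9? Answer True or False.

H winning at [../../../#./#.]: True

p1 H@[../../../#./#.]: H00[##/../../#./#.]-1 H10[../##/../#./#.]+1* H20[../../##/#./#.]-1
p2 V@[../##/../#./#.]: V21[../##/.#/##/#.]-1* V31[../##/../##/##]-1
p3 H@[../##/.#/##/#.]: H00[##/##/.#/##/#.]+1*
p4 V@[##/##/.#/##/#.] terminal -1; root [../../../#./#.] d9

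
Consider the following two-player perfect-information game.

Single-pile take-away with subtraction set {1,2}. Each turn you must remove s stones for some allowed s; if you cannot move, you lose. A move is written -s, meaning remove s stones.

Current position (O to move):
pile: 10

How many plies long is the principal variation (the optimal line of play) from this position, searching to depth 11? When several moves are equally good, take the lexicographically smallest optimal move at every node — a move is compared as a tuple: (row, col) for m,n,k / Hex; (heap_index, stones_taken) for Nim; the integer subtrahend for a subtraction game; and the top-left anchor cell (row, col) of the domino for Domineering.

PV length from [10]: 7 plies

ply 1, O at 10 | -1=+1→9*; -2=-1→8
ply 2, X at 9 | -1=-1→8*; -2=-1→7
ply 3, O at 8 | -1=-1→7; -2=+1→6*
ply 4, X at 6 | -1=-1→5*; -2=-1→4
ply 5, O at 5 | -1=-1→4; -2=+1→3*
ply 6, X at 3 | -1=-1→2*; -2=-1→1
ply 7, O at 2 | -1=-1→1; -2=+1→0*
ply 8: 0 is terminal -1 (X); from 10 depth 11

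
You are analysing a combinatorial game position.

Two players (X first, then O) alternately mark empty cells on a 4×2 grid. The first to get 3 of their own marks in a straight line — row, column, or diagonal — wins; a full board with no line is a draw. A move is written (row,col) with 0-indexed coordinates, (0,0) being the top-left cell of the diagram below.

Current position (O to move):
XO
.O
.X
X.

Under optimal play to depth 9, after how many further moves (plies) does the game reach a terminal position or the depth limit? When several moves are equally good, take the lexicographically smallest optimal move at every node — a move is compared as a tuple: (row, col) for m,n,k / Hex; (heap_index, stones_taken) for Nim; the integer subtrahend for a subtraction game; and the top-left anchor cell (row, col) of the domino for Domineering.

PV length from [XO/.O/.X/X.]: 3 plies

p1 O@[XO/.O/.X/X.]: (1,0)[XO/OO/.X/X.]+0* (2,0)[XO/.O/OX/X.]+0 (3,1)[XO/.O/.X/XO]+0
p2 X@[XO/OO/.X/X.]: (2,0)[XO/OO/XX/X.]+0* (3,1)[XO/OO/.X/XX]+0
p3 O@[XO/OO/XX/X.]: (3,1)[XO/OO/XX/XO]+0*
p4 X@[XO/OO/XX/XO] terminal +0; root [XO/.O/.X/X.] d9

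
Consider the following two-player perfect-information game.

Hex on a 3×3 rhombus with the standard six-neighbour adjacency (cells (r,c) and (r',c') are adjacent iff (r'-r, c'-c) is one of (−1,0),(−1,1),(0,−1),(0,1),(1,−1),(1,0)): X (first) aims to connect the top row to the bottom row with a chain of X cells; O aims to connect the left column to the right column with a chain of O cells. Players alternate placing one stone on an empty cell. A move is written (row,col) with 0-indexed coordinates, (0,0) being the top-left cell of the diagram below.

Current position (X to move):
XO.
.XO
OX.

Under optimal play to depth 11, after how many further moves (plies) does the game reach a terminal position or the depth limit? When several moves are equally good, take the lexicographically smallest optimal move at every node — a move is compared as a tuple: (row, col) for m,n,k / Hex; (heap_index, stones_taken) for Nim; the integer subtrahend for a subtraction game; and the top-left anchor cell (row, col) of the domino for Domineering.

p1 X@[XO./.XO/OX.]: (0,2)[XOX/.XO/OX.]+1* (1,0)[XO./XXO/OX.]+1 (2,2)[XO./.XO/OXX]+1
p2 O@[XOX/.XO/OX.] terminal -1; root [XO./.XO/OX.] d11

PV length from [XO./.XO/OX.]: 1 ply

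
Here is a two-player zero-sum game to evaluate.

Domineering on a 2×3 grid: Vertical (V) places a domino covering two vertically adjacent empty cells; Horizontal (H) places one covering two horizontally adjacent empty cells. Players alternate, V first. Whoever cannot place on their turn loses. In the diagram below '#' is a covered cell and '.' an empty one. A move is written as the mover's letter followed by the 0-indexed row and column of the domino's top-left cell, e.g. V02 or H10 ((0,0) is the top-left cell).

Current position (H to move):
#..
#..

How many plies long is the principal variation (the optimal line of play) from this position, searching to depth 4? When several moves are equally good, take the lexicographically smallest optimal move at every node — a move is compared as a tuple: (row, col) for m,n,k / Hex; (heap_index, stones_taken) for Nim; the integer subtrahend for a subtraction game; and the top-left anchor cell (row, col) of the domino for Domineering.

p1 H@[#../#..]: H01[###/#..]+1* H11[#../###]+1
p2 V@[###/#..] terminal -1; root [#../#..] d4

PV length from [#../#..]: 1 ply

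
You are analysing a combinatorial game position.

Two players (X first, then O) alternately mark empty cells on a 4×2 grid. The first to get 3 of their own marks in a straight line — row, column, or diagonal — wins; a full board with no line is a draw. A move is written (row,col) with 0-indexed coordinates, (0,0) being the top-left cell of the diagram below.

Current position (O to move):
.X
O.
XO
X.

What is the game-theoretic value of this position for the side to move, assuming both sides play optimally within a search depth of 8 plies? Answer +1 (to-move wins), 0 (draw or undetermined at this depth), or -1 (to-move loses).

value(.X/O./XO/X., O) = 0

ply 1, O at .X/O./XO/X. | (0,0)=+0→OX/O./XO/X.*; (1,1)=+0→.X/OO/XO/X.; (3,1)=+0→.X/O./XO/XO
ply 2, X at OX/O./XO/X. | (1,1)=+0→OX/OX/XO/X.*; (3,1)=+0→OX/O./XO/XX
ply 3, O at OX/OX/XO/X. | (3,1)=+0→OX/OX/XO/XO*
ply 4: OX/OX/XO/XO is terminal +0 (X); from .X/O./XO/X. depth 8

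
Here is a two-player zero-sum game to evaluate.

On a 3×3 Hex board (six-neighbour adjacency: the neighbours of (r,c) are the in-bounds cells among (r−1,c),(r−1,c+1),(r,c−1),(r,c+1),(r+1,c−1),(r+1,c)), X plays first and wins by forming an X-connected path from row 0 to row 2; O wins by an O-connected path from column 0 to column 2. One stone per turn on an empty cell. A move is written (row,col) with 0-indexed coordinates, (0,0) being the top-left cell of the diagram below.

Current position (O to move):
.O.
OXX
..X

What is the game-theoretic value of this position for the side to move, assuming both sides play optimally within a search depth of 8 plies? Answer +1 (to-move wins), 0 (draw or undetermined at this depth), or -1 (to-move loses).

value(.O./OXX/..X, O) = +1

p1 O@[.O./OXX/..X]: (0,0)[OO./OXX/..X]-1 (0,2)[.OO/OXX/..X]+1* (2,0)[.O./OXX/O.X]-1 (2,1)[.O./OXX/.OX]-1
p2 X@[.OO/OXX/..X] terminal -1; root [.O./OXX/..X] d8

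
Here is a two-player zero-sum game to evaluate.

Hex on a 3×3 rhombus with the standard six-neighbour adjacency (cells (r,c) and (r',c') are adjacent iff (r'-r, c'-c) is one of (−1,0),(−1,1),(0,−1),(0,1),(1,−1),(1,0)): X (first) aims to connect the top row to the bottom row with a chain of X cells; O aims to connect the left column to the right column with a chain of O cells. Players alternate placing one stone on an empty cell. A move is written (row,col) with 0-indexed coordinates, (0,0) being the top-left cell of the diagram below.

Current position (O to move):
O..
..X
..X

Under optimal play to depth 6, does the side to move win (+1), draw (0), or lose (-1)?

p1 O@[O../..X/..X]: (0,1)[OO./..X/..X]-1 (0,2)[O.O/..X/..X]+1* (1,0)[O../O.X/..X]-1 (1,1)[O../.OX/..X]-1 (2,0)[O../..X/O.X]-1 (2,1)[O../..X/.OX]-1
p2 X@[O.O/..X/..X]: (0,1)[OXO/..X/..X]-1* (1,0)[O.O/X.X/..X]-1 (1,1)[O.O/.XX/..X]-1 (2,0)[O.O/..X/X.X]-1 (2,1)[O.O/..X/.XX]-1
p3 O@[OXO/..X/..X]: (1,0)[OXO/O.X/..X]-1 (1,1)[OXO/.OX/..X]+1* (2,0)[OXO/..X/O.X]-1 (2,1)[OXO/..X/.OX]-1
p4 X@[OXO/.OX/..X]: (1,0)[OXO/XOX/..X]-1* (2,0)[OXO/.OX/X.X]-1 (2,1)[OXO/.OX/.XX]-1
p5 O@[OXO/XOX/..X]: (2,0)[OXO/XOX/O.X]+1* (2,1)[OXO/XOX/.OX]-1
p6 X@[OXO/XOX/O.X] terminal -1; root [O../..X/..X] d6

value(O../..X/..X, O) = +1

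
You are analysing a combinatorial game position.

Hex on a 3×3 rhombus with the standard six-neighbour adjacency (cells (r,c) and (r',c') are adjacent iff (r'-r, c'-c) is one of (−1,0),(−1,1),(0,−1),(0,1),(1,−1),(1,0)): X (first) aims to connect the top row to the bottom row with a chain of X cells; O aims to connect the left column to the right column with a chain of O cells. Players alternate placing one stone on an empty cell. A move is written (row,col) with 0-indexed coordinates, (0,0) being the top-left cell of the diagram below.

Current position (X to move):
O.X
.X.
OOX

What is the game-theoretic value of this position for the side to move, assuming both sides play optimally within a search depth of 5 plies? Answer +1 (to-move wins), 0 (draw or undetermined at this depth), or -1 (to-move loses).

ply 1, X at O.X/.X./OOX | (0,1)=-1→OXX/.X./OOX; (1,0)=-1→O.X/XX./OOX; (1,2)=+1→O.X/.XX/OOX*
ply 2: O.X/.XX/OOX is terminal -1 (O); from O.X/.X./OOX depth 5

value(O.X/.X./OOX, X) = +1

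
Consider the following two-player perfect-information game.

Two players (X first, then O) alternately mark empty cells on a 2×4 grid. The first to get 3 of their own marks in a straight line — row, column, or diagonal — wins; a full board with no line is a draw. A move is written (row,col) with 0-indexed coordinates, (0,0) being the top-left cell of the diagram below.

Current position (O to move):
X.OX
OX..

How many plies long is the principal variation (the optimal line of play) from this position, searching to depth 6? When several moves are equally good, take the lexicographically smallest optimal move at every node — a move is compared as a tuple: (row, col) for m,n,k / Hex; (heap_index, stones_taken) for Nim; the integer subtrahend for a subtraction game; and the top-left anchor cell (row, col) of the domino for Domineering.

PV length from [X.OX/OX..]: 3 plies

ply 1, O at X.OX/OX.. | (0,1)=+0→XOOX/OX..*; (1,2)=+0→X.OX/OXO.; (1,3)=+0→X.OX/OX.O
ply 2, X at XOOX/OX.. | (1,2)=+0→XOOX/OXX.*; (1,3)=+0→XOOX/OX.X
ply 3, O at XOOX/OXX. | (1,3)=+0→XOOX/OXXO*
ply 4: XOOX/OXXO is terminal +0 (X); from X.OX/OX.. depth 6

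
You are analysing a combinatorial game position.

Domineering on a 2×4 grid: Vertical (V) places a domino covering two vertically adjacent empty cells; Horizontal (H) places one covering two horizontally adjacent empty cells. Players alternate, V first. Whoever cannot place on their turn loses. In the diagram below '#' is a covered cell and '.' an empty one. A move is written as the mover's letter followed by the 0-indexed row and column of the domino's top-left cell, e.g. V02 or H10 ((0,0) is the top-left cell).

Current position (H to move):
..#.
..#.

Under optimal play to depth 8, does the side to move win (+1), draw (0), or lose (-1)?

p1 H@[..#./..#.]: H00[###./..#.]+1* H10[..#./###.]+1
p2 V@[###./..#.]: V03[####/..##]-1*
p3 H@[####/..##]: H10[####/####]+1*
p4 V@[####/####] terminal -1; root [..#./..#.] d8

value(..#./..#., H) = +1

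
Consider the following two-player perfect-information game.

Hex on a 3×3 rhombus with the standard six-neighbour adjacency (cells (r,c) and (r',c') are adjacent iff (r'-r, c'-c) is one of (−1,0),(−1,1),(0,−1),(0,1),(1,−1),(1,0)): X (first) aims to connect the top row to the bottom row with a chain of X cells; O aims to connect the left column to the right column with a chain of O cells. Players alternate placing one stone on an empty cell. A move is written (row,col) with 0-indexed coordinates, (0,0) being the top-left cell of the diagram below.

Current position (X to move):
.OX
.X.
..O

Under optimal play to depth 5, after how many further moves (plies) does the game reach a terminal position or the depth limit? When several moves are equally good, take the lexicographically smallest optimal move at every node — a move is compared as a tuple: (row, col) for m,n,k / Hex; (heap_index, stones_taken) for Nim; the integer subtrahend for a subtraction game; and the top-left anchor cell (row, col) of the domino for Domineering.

[.OX/.X./..O] X move#1: (0,0):+1/XOX/.X./..O*, (1,0):+1/.OX/XX./..O, (1,2):+1/.OX/.XX/..O, (2,0):+1/.OX/.X./X.O, (2,1):+1/.OX/.X./.XO
[XOX/.X./..O] O move#2: (1,0):-1/XOX/OX./..O*, (1,2):-1/XOX/.XO/..O, (2,0):-1/XOX/.X./O.O, (2,1):-1/XOX/.X./.OO
[XOX/OX./..O] X move#3: (1,2):+1/XOX/OXX/..O*, (2,0):+1/XOX/OX./X.O, (2,1):+1/XOX/OX./.XO
[XOX/OXX/..O] O move#4: (2,0):-1/XOX/OXX/O.O*, (2,1):-1/XOX/OXX/.OO
[XOX/OXX/O.O] X move#5: (2,1):+1/XOX/OXX/OXO*
[XOX/OXX/OXO] end (terminal -1, O#6); searched .OX/.X./..O to 5

PV length from [.OX/.X./..O]: 5 plies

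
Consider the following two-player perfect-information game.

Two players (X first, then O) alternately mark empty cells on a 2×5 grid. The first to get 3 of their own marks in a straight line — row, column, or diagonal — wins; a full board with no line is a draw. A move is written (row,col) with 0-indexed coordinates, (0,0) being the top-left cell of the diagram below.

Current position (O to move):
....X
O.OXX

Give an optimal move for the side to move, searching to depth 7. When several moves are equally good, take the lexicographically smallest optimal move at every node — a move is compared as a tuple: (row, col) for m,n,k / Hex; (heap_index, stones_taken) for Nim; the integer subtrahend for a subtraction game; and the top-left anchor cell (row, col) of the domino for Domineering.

p1 O@[....X/O.OXX]: (0,0)[O...X/O.OXX]+0 (0,1)[.O..X/O.OXX]+1* (0,2)[..O.X/O.OXX]+1 (0,3)[...OX/O.OXX]+0 (1,1)[....X/OOOXX]+1
p2 X@[.O..X/O.OXX]: (0,0)[XO..X/O.OXX]-1* (0,2)[.OX.X/O.OXX]-1 (0,3)[.O.XX/O.OXX]-1 (1,1)[.O..X/OXOXX]-1
p3 O@[XO..X/O.OXX]: (0,2)[XOO.X/O.OXX]+1* (0,3)[XO.OX/O.OXX]+1 (1,1)[XO..X/OOOXX]+1
p4 X@[XOO.X/O.OXX]: (0,3)[XOOXX/O.OXX]-1* (1,1)[XOO.X/OXOXX]-1
p5 O@[XOOXX/O.OXX]: (1,1)[XOOXX/OOOXX]+1*
p6 X@[XOOXX/OOOXX] terminal -1; root [....X/O.OXX] d7

O's best at [....X/O.OXX]: (0,1)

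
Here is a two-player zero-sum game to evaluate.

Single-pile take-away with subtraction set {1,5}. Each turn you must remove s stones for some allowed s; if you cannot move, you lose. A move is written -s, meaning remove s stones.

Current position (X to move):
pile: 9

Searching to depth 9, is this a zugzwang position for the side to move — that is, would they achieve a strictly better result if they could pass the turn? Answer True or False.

p1 X@[9]: -1[8]+1* -5[4]+1
p2 O@[8]: -1[7]-1* -5[3]-1
p3 X@[7]: -1[6]+1* -5[2]+1
p4 O@[6]: -1[5]-1* -5[1]-1
p5 X@[5]: -1[4]+1* -5[0]+1
p6 O@[4]: -1[3]-1*
p7 X@[3]: -1[2]+1*
p8 O@[2]: -1[1]-1*
p9 X@[1]: -1[0]+1*
p10 O@[0] terminal -1; root [9] d9
if X skipped the turn, O would face:
~ p1 O@[9]: -1[8]+1* -5[4]+1
~ p2 X@[8]: -1[7]-1* -5[3]-1
~ p3 O@[7]: -1[6]+1* -5[2]+1
~ p4 X@[6]: -1[5]-1* -5[1]-1
~ p5 O@[5]: -1[4]+1* -5[0]+1
~ p6 X@[4]: -1[3]-1*
~ p7 O@[3]: -1[2]+1*
~ p8 X@[2]: -1[1]-1*
~ p9 O@[1]: -1[0]+1*
~ p10 X@[0] terminal -1; root [9] d9
compare (X): move=+1 vs pass=-1

zugzwang(9, X) = False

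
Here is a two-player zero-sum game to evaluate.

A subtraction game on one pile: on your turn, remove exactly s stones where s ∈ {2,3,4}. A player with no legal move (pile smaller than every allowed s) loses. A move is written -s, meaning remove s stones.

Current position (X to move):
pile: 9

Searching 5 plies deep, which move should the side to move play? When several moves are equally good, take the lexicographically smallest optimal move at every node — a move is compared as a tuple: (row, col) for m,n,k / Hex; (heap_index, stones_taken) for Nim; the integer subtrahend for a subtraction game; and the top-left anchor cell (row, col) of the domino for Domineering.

p1 X@[9]: -2[7]+1* -3[6]+1 -4[5]-1
p2 O@[7]: -2[5]-1* -3[4]-1 -4[3]-1
p3 X@[5]: -2[3]-1 -3[2]-1 -4[1]+1*
p4 O@[1] terminal -1; root [9] d5

X's best at [9]: -2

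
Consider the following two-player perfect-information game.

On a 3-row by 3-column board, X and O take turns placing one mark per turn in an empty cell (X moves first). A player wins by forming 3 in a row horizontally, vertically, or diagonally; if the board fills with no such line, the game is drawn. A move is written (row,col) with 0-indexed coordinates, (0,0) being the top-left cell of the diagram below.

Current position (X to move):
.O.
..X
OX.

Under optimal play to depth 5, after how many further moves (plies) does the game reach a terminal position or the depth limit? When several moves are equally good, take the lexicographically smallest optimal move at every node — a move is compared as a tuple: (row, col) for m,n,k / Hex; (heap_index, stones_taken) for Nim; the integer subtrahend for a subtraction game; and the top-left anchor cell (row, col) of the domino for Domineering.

ply 1, X at .O./..X/OX. | (0,0)=+0→XO./..X/OX.*; (0,2)=+0→.OX/..X/OX.; (1,0)=+0→.O./X.X/OX.; (1,1)=+0→.O./.XX/OX.; (2,2)=-1→.O./..X/OXX
ply 2, O at XO./..X/OX. | (0,2)=-1→XOO/..X/OX.; (1,0)=-1→XO./O.X/OX.; (1,1)=+0→XO./.OX/OX.*; (2,2)=+0→XO./..X/OXO
ply 3, X at XO./.OX/OX. | (0,2)=+0→XOX/.OX/OX.*; (1,0)=-1→XO./XOX/OX.; (2,2)=-1→XO./.OX/OXX
ply 4, O at XOX/.OX/OX. | (1,0)=-1→XOX/OOX/OX.; (2,2)=+0→XOX/.OX/OXO*
ply 5, X at XOX/.OX/OXO | (1,0)=+0→XOX/XOX/OXO*
ply 6: XOX/XOX/OXO is terminal +0 (O); from .O./..X/OX. depth 5

PV length from [.O./..X/OX.]: 5 plies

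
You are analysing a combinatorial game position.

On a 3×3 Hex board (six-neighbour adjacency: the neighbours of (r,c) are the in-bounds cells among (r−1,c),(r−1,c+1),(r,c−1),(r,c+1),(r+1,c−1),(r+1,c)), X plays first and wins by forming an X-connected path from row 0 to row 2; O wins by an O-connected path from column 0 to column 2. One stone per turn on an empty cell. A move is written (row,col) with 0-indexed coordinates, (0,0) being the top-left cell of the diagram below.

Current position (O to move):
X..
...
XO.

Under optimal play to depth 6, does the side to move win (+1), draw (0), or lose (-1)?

ply 1, O at X../.../XO. | (0,1)=-1→XO./.../XO.*; (0,2)=-1→X.O/.../XO.; (1,0)=-1→X../O../XO.; (1,1)=-1→X../.O./XO.; (1,2)=-1→X../..O/XO.; (2,2)=-1→X../.../XOO
ply 2, X at XO./.../XO. | (0,2)=+1→XOX/.../XO.*; (1,0)=+1→XO./X../XO.; (1,1)=+1→XO./.X./XO.; (1,2)=+1→XO./..X/XO.; (2,2)=+1→XO./.../XOX
ply 3, O at XOX/.../XO. | (1,0)=-1→XOX/O../XO.*; (1,1)=-1→XOX/.O./XO.; (1,2)=-1→XOX/..O/XO.; (2,2)=-1→XOX/.../XOO
ply 4, X at XOX/O../XO. | (1,1)=+1→XOX/OX./XO.*; (1,2)=+1→XOX/O.X/XO.; (2,2)=+1→XOX/O../XOX
ply 5: XOX/OX./XO. is terminal -1 (O); from X../.../XO. depth 6

value(X../.../XO., O) = -1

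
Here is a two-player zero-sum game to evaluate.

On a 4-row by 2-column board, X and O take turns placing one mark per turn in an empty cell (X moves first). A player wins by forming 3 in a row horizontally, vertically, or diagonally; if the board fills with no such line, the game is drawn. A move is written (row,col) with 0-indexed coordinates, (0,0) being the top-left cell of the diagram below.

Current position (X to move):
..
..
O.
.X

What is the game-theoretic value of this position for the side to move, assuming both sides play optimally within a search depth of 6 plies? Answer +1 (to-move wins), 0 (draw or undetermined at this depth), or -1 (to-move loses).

value(../../O./.X, X) = 0

[../../O./.X] X move#1: (0,0):+0/X./../O./.X*, (0,1):-1/.X/../O./.X, (1,0):+0/../X./O./.X, (1,1):+0/../.X/O./.X, (2,1):+0/../../OX/.X, (3,0):+0/../../O./XX
[X./../O./.X] O move#2: (0,1):+0/XO/../O./.X*, (1,0):+0/X./O./O./.X, (1,1):+0/X./.O/O./.X, (2,1):+0/X./../OO/.X, (3,0):+0/X./../O./OX
[XO/../O./.X] X move#3: (1,0):+0/XO/X./O./.X*, (1,1):+0/XO/.X/O./.X, (2,1):+0/XO/../OX/.X, (3,0):+0/XO/../O./XX
[XO/X./O./.X] O move#4: (1,1):+0/XO/XO/O./.X*, (2,1):+0/XO/X./OO/.X, (3,0):+0/XO/X./O./OX
[XO/XO/O./.X] X move#5: (2,1):+0/XO/XO/OX/.X*, (3,0):-1/XO/XO/O./XX
[XO/XO/OX/.X] O move#6: (3,0):+0/XO/XO/OX/OX*
[XO/XO/OX/OX] end (terminal +0, X#7); searched ../../O./.X to 6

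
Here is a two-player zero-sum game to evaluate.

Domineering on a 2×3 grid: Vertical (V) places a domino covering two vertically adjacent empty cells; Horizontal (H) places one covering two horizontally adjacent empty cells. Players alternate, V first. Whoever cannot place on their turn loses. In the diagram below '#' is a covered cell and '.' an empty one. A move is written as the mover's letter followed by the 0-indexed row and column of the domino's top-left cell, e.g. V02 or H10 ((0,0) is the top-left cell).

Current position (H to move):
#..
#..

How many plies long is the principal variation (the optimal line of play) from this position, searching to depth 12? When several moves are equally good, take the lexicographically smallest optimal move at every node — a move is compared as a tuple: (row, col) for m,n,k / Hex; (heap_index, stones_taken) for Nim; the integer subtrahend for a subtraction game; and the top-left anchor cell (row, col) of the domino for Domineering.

PV length from [#../#..]: 1 ply

ply 1, H at #../#.. | H01=+1→###/#..*; H11=+1→#../###
ply 2: ###/#.. is terminal -1 (V); from #../#.. depth 12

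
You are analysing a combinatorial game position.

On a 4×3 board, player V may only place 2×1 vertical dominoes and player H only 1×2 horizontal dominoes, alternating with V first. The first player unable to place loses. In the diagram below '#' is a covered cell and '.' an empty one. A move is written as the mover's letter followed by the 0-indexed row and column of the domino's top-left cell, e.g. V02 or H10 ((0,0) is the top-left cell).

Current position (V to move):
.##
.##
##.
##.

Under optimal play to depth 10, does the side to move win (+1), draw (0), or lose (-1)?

[.##/.##/##./##.] V move#1: V00:+1/###/###/##./##.*, V22:+1/.##/.##/###/###
[###/###/##./##.] end (terminal -1, H#2); searched .##/.##/##./##. to 10

value(.##/.##/##./##., V) = +1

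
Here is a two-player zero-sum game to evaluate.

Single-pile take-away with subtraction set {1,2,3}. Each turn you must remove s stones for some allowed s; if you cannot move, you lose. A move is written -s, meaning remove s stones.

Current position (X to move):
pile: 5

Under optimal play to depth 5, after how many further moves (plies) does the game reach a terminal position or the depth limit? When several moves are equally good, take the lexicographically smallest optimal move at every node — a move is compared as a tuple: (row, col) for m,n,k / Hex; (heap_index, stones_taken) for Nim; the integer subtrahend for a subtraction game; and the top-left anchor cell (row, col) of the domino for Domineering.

PV length from [5]: 3 plies

ply 1, X at 5 | -1=+1→4*; -2=-1→3; -3=-1→2
ply 2, O at 4 | -1=-1→3*; -2=-1→2; -3=-1→1
ply 3, X at 3 | -1=-1→2; -2=-1→1; -3=+1→0*
ply 4: 0 is terminal -1 (O); from 5 depth 5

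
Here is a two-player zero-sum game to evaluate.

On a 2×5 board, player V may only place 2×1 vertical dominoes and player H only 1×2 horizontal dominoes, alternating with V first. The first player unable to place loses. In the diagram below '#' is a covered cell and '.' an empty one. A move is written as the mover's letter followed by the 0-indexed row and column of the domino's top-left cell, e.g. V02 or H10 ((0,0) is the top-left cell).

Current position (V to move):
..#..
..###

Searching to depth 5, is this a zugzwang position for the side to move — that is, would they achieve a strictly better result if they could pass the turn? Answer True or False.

zugzwang(..#../..###, V) = False

p1 V@[..#../..###]: V00[#.#../#.###]+1* V01[.##../.####]+1
p2 H@[#.#../#.###]: H03[#.###/#.###]-1*
p3 V@[#.###/#.###]: V01[#####/#####]+1*
p4 H@[#####/#####] terminal -1; root [..#../..###] d5
suppose V passes — search the same position with H to move:
pass> p1 H@[..#../..###]: H00[###../..###]+1* H03[..###/..###]-1 H10[..#../#####]+1
pass> p2 V@[###../..###] terminal -1; root [..#../..###] d5
for V: play +1, pass -1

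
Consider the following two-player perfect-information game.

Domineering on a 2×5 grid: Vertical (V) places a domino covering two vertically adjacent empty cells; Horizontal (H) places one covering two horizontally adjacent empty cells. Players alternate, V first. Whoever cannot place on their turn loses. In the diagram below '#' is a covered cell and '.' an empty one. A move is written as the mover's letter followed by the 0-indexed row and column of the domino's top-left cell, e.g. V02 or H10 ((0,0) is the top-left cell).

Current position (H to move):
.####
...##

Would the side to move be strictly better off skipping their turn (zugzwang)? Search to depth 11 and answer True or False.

ply 1, H at .####/...## | H10=+1→.####/##.##*; H11=-1→.####/.####
ply 2: .####/##.## is terminal -1 (V); from .####/...## depth 11
if H skipped the turn, V would face:
~ ply 1, V at .####/...## | V00=-1→#####/#..##*
~ ply 2, H at #####/#..## | H11=+1→#####/#####*
~ ply 3: #####/##### is terminal -1 (V); from .####/...## depth 11
compare (H): move=+1 vs pass=+1

zugzwang(.####/...##, H) = False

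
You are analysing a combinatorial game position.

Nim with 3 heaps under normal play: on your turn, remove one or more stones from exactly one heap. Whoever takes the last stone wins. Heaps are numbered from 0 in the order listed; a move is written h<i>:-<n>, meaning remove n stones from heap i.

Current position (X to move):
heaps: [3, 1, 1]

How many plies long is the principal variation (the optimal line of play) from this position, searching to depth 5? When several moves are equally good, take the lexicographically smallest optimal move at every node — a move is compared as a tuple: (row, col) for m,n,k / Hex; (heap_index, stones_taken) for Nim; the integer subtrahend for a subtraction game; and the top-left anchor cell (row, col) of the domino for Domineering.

p1 X@[(3,1,1)]: h0:-1[(2,1,1)]-1 h0:-2[(1,1,1)]-1 h0:-3[(0,1,1)]+1* h1:-1[(3,0,1)]-1 h2:-1[(3,1,0)]-1
p2 O@[(0,1,1)]: h1:-1[(0,0,1)]-1* h2:-1[(0,1,0)]-1
p3 X@[(0,0,1)]: h2:-1[(0,0,0)]+1*
p4 O@[(0,0,0)] terminal -1; root [(3,1,1)] d5

PV length from [(3,1,1)]: 3 plies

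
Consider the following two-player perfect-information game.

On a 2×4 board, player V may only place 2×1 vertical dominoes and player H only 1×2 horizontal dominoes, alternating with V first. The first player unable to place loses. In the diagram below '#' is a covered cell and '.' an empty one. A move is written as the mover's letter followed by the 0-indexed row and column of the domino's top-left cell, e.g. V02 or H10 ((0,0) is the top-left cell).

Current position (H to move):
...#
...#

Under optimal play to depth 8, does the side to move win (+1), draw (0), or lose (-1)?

[...#/...#] H move#1: H00:+1/##.#/...#*, H01:+1/.###/...#, H10:+1/...#/##.#, H11:+1/...#/.###
[##.#/...#] V move#2: V02:-1/####/..##*
[####/..##] H move#3: H10:+1/####/####*
[####/####] end (terminal -1, V#4); searched ...#/...# to 8

value(...#/...#, H) = +1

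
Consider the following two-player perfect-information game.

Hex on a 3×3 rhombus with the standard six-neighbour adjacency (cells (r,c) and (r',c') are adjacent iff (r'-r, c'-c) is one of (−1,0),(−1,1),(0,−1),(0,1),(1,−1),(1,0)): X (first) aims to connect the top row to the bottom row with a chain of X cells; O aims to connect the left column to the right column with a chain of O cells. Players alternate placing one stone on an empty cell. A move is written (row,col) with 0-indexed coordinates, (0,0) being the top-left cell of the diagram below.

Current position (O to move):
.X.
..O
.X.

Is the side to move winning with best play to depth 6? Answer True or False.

O winning at [.X./..O/.X.]: True

[.X./..O/.X.] O move#1: (0,0):-1/OX./..O/.X., (0,2):-1/.XO/..O/.X., (1,0):-1/.X./O.O/.X., (1,1):+1/.X./.OO/.X.*, (2,0):-1/.X./..O/OX., (2,2):-1/.X./..O/.XO
[.X./.OO/.X.] X move#2: (0,0):-1/XX./.OO/.X.*, (0,2):-1/.XX/.OO/.X., (1,0):-1/.X./XOO/.X., (2,0):-1/.X./.OO/XX., (2,2):-1/.X./.OO/.XX
[XX./.OO/.X.] O move#3: (0,2):+1/XXO/.OO/.X.*, (1,0):+1/XX./OOO/.X., (2,0):+1/XX./.OO/OX., (2,2):+1/XX./.OO/.XO
[XXO/.OO/.X.] X move#4: (1,0):-1/XXO/XOO/.X.*, (2,0):-1/XXO/.OO/XX., (2,2):-1/XXO/.OO/.XX
[XXO/XOO/.X.] O move#5: (2,0):+1/XXO/XOO/OX.*, (2,2):-1/XXO/XOO/.XO
[XXO/XOO/OX.] end (terminal -1, X#6); searched .X./..O/.X. to 6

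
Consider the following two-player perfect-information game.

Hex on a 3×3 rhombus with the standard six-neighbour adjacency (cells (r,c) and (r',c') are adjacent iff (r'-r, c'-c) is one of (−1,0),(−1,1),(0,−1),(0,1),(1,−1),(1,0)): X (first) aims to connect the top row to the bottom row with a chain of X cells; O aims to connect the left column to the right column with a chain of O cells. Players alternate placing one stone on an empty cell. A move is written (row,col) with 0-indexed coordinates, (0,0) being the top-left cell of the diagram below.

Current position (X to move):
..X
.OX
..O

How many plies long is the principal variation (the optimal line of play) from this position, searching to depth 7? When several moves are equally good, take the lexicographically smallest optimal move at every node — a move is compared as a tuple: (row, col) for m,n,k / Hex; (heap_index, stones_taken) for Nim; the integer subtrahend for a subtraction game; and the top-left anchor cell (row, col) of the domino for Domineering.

p1 X@[..X/.OX/..O]: (0,0)[X.X/.OX/..O]-1 (0,1)[.XX/.OX/..O]-1 (1,0)[..X/XOX/..O]+1* (2,0)[..X/.OX/X.O]+1 (2,1)[..X/.OX/.XO]+1
p2 O@[..X/XOX/..O]: (0,0)[O.X/XOX/..O]-1* (0,1)[.OX/XOX/..O]-1 (2,0)[..X/XOX/O.O]-1 (2,1)[..X/XOX/.OO]-1
p3 X@[O.X/XOX/..O]: (0,1)[OXX/XOX/..O]+1* (2,0)[O.X/XOX/X.O]+1 (2,1)[O.X/XOX/.XO]+1
p4 O@[OXX/XOX/..O]: (2,0)[OXX/XOX/O.O]-1* (2,1)[OXX/XOX/.OO]-1
p5 X@[OXX/XOX/O.O]: (2,1)[OXX/XOX/OXO]+1*
p6 O@[OXX/XOX/OXO] terminal -1; root [..X/.OX/..O] d7

PV length from [..X/.OX/..O]: 5 plies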